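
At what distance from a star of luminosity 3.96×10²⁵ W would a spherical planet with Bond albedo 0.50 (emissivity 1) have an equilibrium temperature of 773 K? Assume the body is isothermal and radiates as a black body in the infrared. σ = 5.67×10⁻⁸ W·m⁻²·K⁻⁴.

d ≈ 4.41×10⁹ m

For an isothermal black-emitting sphere, (1−a)S·πr² = σ·4πr²·T⁴ ⇒ S = 4σT⁴/(1−a).
S = 4·5.67×10⁻⁸·(773)⁴/0.500 = 1.620×10⁵ W/m².
Flux falls as S = L/(4πd²), so d = √(L/(4πS)) = √(3.96×10²⁵/(4π·1.620×10⁵)).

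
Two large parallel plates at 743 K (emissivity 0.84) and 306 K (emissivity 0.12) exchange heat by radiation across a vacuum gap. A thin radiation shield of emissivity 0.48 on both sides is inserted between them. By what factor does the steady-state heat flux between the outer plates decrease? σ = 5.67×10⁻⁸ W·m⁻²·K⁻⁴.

factor ≈ 1.37

Without shield: q₀ = σΔ(T⁴)/(1/ε₁+1/ε₂−1) with denominator 8.524.
With shield the two gaps are in series; the resistances add: (1/ε₁+1/ε_s−1)+(1/ε_s+1/ε₂−1) = 2.274+9.417 = 11.69.
Heat-flux ratio q₀/q = 11.69/8.524.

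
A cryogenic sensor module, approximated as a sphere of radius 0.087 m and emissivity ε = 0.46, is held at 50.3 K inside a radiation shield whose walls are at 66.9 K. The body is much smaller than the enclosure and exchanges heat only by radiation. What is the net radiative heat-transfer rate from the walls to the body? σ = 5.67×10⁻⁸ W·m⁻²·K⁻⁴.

P_net ≈ 0.0338 W

For a small grey body in a large enclosure: P_net = εσA(T_body⁴ − T_wall⁴).
A = 4πr² = 0.09511 m²; T_body⁴ − T_wall⁴ = 6.401×10⁶ − 2.003×10⁷ = -1.363×10⁷ K⁴.
|P_net| = 0.46·5.67×10⁻⁸·0.09511·1.363×10⁷.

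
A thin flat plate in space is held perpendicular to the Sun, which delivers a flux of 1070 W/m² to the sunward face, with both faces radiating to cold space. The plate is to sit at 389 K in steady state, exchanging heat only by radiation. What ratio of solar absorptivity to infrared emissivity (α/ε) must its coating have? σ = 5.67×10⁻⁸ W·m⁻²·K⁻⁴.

Balance: αS·A = εσ·2A·T⁴ ⇒ α/ε = 2σT⁴/S.
α/ε = 2·5.67×10⁻⁸·(389)⁴/1070 = 2·5.67×10⁻⁸·2.290×10¹⁰/1070.

α/ε ≈ 2.43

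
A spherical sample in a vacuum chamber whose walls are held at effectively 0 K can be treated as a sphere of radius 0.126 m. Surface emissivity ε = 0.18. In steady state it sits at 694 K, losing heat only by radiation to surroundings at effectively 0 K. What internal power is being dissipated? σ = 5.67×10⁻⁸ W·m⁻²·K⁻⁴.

Steady state: P = εσA T⁴.
A = 4πr² = 0.1995 m²; T⁴ = (694)⁴ = 2.320×10¹¹ K⁴.
P = 0.18 × 5.67×10⁻⁸ × 0.1995 × 2.320×10¹¹.

P ≈ 472 W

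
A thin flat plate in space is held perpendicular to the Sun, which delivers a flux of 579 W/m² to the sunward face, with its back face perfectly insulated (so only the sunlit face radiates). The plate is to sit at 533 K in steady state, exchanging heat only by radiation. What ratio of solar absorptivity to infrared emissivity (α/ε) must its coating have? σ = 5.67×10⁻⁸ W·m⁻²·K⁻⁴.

Balance: αS·A = εσ·1A·T⁴ ⇒ α/ε = σT⁴/S.
α/ε = 5.67×10⁻⁸·(533)⁴/579 = 5.67×10⁻⁸·8.071×10¹⁰/579.

α/ε ≈ 7.90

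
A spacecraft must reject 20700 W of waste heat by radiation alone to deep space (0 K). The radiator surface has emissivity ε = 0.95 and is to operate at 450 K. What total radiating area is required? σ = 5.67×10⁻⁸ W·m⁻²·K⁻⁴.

A ≈ 9.37 m²

P = εσA T⁴ ⇒ A = P/(εσT⁴).
T⁴ = 4.101×10¹⁰ K⁴.
A = 20700/(0.95 × 5.67×10⁻⁸ × 4.101×10¹⁰).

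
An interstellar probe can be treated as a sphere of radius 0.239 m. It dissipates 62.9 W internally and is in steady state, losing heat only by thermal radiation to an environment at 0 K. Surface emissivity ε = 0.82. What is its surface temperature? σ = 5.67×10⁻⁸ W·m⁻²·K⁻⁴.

Steady state: internal power = radiated power, P = εσA T⁴.
Radiating area A = 4πr² = 0.7178 m².
T⁴ = P/(εσA) = 62.9/(0.82·5.67×10⁻⁸·0.7178) = 1.885×10⁹ K⁴.
T = (1.885×10⁹)^(1/4).

T ≈ 208 K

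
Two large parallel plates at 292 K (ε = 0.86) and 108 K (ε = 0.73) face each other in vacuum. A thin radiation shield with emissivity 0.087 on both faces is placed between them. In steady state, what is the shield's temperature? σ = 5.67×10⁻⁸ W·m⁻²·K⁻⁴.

T_s ≈ 247 K

In steady state the net flux on the hot side equals that on the cold side.
σ(T₁⁴−T_s⁴)/D₁ = σ(T_s⁴−T₂⁴)/D₂, with D₁ = 1/ε₁+1/ε_s−1 = 11.66, D₂ = 1/ε_s+1/ε₂−1 = 11.86.
Solve for T_s⁴: T_s⁴ = (D₂·T₁⁴ + D₁·T₂⁴)/(D₁+D₂) = 3.734×10⁹ K⁴.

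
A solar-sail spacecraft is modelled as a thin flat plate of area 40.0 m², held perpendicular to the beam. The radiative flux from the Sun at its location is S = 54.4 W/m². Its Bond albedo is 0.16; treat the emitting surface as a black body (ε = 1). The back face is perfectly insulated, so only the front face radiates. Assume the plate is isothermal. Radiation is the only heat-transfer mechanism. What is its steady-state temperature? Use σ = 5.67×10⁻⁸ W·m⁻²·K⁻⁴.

At equilibrium, absorbed power = emitted power.
Absorbing cross-section = A = 40.00 m²; emitting surface = A = 40.00 m² (ratio 1).
(1−a)S·A_cross = εσ·A_surf·T⁴  ⇒  T⁴ = (1−a)S/(1σ).
T⁴ = 0.840·54.4/(1·5.67×10⁻⁸) = 8.059×10⁸ K⁴.
T = (8.059×10⁸)^(1/4).

T ≈ 168 K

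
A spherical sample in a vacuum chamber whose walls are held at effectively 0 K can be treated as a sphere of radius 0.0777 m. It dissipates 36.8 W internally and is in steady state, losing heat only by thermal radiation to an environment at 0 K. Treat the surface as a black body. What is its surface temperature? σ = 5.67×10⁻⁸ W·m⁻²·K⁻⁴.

Steady state: internal power = radiated power, P = εσA T⁴.
Radiating area A = 4πr² = 0.07587 m².
T⁴ = P/(εσA) = 36.8/(1.0·5.67×10⁻⁸·0.07587) = 8.555×10⁹ K⁴.
T = (8.555×10⁹)^(1/4).

T ≈ 304 K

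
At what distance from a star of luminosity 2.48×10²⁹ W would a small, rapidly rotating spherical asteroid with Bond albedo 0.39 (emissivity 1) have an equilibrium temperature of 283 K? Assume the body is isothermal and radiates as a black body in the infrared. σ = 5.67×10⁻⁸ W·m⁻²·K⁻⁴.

For an isothermal black-emitting sphere, (1−a)S·πr² = σ·4πr²·T⁴ ⇒ S = 4σT⁴/(1−a).
S = 4·5.67×10⁻⁸·(283)⁴/0.610 = 2385 W/m².
Flux falls as S = L/(4πd²), so d = √(L/(4πS)) = √(2.48×10²⁹/(4π·2385)).

d ≈ 2.88×10¹² m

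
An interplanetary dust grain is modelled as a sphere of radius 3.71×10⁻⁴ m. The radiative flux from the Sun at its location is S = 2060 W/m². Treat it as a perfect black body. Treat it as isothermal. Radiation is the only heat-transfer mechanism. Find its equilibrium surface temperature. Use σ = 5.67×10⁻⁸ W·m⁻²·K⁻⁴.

T ≈ 309 K

At equilibrium, absorbed power = emitted power.
Absorbing cross-section = πr² = 4.324×10⁻⁷ m²; emitting surface = 4πr² = 1.730×10⁻⁶ m² (ratio 4).
S·A_cross = εσ·A_surf·T⁴  ⇒  T⁴ = S/(4σ).
T⁴ = 1.00·2060/(4·5.67×10⁻⁸) = 9.083×10⁹ K⁴.
T = (9.083×10⁹)^(1/4).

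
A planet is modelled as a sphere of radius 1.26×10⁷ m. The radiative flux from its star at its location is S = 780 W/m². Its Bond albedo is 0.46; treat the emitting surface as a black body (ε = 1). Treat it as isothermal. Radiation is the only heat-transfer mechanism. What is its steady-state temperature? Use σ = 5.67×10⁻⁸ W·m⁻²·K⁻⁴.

At equilibrium, absorbed power = emitted power.
Absorbing cross-section = πr² = 4.988×10¹⁴ m²; emitting surface = 4πr² = 1.995×10¹⁵ m² (ratio 4).
(1−a)S·A_cross = εσ·A_surf·T⁴  ⇒  T⁴ = (1−a)S/(4σ).
T⁴ = 0.540·780/(4·5.67×10⁻⁸) = 1.857×10⁹ K⁴.
T = (1.857×10⁹)^(1/4).

T ≈ 208 K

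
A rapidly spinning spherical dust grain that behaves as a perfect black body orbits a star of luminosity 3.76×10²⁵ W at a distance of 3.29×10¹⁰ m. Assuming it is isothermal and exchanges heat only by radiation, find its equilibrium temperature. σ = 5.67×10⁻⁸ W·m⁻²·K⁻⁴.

First find the stellar flux at distance d: S = L/(4πd²) = 3.76×10²⁵/(4π·(3.29×10¹⁰)²) = 2764 W/m².
For an isothermal sphere, absorbed (1−a)S·πr² = emitted σ·4πr²·T⁴, so T⁴ = (1−a)S/(4σ).
T⁴ = 1.00·2764/(4·5.67×10⁻⁸) = 1.219×10¹⁰ K⁴.

T ≈ 332 K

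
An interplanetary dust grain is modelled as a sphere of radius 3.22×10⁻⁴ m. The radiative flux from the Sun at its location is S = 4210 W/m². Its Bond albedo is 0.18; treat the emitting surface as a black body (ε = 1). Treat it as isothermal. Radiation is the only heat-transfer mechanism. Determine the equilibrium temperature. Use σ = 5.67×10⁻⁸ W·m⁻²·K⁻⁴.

T ≈ 351 K

At equilibrium, absorbed power = emitted power.
Absorbing cross-section = πr² = 3.257×10⁻⁷ m²; emitting surface = 4πr² = 1.303×10⁻⁶ m² (ratio 4).
(1−a)S·A_cross = εσ·A_surf·T⁴  ⇒  T⁴ = (1−a)S/(4σ).
T⁴ = 0.820·4210/(4·5.67×10⁻⁸) = 1.522×10¹⁰ K⁴.
T = (1.522×10¹⁰)^(1/4).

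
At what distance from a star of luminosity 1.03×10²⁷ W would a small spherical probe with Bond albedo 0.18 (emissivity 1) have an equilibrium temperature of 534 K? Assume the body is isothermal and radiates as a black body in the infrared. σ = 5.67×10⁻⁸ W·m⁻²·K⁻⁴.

For an isothermal black-emitting sphere, (1−a)S·πr² = σ·4πr²·T⁴ ⇒ S = 4σT⁴/(1−a).
S = 4·5.67×10⁻⁸·(534)⁴/0.820 = 22490 W/m².
Flux falls as S = L/(4πd²), so d = √(L/(4πS)) = √(1.03×10²⁷/(4π·22490)).

d ≈ 6.04×10¹⁰ m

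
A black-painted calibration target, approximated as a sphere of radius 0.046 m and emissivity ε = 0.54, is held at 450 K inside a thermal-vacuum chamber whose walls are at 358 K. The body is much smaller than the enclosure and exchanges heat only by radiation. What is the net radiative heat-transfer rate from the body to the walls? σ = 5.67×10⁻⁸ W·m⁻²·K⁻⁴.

For a small grey body in a large enclosure: P_net = εσA(T_body⁴ − T_wall⁴).
A = 4πr² = 0.02659 m²; T_body⁴ − T_wall⁴ = 4.101×10¹⁰ − 1.643×10¹⁰ = 2.458×10¹⁰ K⁴.
|P_net| = 0.54·5.67×10⁻⁸·0.02659·2.458×10¹⁰.

P_net ≈ 20.0 W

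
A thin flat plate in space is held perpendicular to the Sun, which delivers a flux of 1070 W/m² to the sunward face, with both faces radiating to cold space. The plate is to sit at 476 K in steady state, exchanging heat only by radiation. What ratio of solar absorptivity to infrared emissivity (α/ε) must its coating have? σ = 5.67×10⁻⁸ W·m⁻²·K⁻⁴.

α/ε ≈ 5.44

Balance: αS·A = εσ·2A·T⁴ ⇒ α/ε = 2σT⁴/S.
α/ε = 2·5.67×10⁻⁸·(476)⁴/1070 = 2·5.67×10⁻⁸·5.134×10¹⁰/1070.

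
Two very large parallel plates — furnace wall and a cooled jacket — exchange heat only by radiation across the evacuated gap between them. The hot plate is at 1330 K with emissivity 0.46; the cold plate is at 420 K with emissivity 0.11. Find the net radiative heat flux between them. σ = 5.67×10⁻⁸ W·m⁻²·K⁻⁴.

q ≈ 17100 W/m²

For two infinite grey parallel plates, q = σ(T₁⁴ − T₂⁴)/(1/ε₁ + 1/ε₂ − 1).
T₁⁴ − T₂⁴ = 3.129×10¹² − 3.112×10¹⁰ = 3.098×10¹² K⁴.
1/ε₁ + 1/ε₂ − 1 = 2.174 + 9.091 − 1 = 10.26.
q = 5.67×10⁻⁸ × 3.098×10¹² / 10.26.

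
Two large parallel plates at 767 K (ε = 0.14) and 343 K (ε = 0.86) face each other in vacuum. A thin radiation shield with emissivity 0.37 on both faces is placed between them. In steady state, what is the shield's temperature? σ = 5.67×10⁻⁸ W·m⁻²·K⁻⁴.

T_s ≈ 555 K

In steady state the net flux on the hot side equals that on the cold side.
σ(T₁⁴−T_s⁴)/D₁ = σ(T_s⁴−T₂⁴)/D₂, with D₁ = 1/ε₁+1/ε_s−1 = 8.846, D₂ = 1/ε_s+1/ε₂−1 = 2.865.
Solve for T_s⁴: T_s⁴ = (D₂·T₁⁴ + D₁·T₂⁴)/(D₁+D₂) = 9.514×10¹⁰ K⁴.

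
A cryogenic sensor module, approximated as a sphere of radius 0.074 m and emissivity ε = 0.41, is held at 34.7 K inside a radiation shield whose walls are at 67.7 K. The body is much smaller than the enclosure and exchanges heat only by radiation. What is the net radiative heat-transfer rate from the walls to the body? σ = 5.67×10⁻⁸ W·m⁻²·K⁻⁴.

P_net ≈ 0.0313 W

For a small grey body in a large enclosure: P_net = εσA(T_body⁴ − T_wall⁴).
A = 4πr² = 0.06881 m²; T_body⁴ − T_wall⁴ = 1.450×10⁶ − 2.101×10⁷ = -1.956×10⁷ K⁴.
|P_net| = 0.41·5.67×10⁻⁸·0.06881·1.956×10⁷.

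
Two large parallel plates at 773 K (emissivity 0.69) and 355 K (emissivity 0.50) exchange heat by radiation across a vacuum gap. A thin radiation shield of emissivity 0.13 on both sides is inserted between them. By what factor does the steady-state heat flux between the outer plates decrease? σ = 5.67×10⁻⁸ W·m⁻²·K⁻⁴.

Without shield: q₀ = σΔ(T⁴)/(1/ε₁+1/ε₂−1) with denominator 2.449.
With shield the two gaps are in series; the resistances add: (1/ε₁+1/ε_s−1)+(1/ε_s+1/ε₂−1) = 8.142+8.692 = 16.83.
Heat-flux ratio q₀/q = 16.83/2.449.

factor ≈ 6.87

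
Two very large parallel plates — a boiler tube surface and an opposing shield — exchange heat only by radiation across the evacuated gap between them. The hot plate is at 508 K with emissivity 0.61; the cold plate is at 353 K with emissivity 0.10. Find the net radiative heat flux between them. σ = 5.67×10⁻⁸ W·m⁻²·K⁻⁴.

q ≈ 272 W/m²

For two infinite grey parallel plates, q = σ(T₁⁴ − T₂⁴)/(1/ε₁ + 1/ε₂ − 1).
T₁⁴ − T₂⁴ = 6.660×10¹⁰ − 1.553×10¹⁰ = 5.107×10¹⁰ K⁴.
1/ε₁ + 1/ε₂ − 1 = 1.639 + 10.00 − 1 = 10.64.
q = 5.67×10⁻⁸ × 5.107×10¹⁰ / 10.64.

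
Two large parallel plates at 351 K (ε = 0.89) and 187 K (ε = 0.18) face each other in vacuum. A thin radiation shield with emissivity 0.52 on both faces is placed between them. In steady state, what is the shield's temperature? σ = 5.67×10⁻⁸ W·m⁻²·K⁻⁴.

T_s ≈ 330 K

In steady state the net flux on the hot side equals that on the cold side.
σ(T₁⁴−T_s⁴)/D₁ = σ(T_s⁴−T₂⁴)/D₂, with D₁ = 1/ε₁+1/ε_s−1 = 2.047, D₂ = 1/ε_s+1/ε₂−1 = 6.479.
Solve for T_s⁴: T_s⁴ = (D₂·T₁⁴ + D₁·T₂⁴)/(D₁+D₂) = 1.183×10¹⁰ K⁴.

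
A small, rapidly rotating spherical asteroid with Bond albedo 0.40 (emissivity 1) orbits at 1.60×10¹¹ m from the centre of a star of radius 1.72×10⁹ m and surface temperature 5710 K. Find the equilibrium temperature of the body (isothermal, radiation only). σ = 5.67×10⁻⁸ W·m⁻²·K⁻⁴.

T ≈ 368 K

The star's surface emits σT_*⁴; at distance d the flux is S = σT_*⁴(R_*/d)².
S = 5.67×10⁻⁸·(5710)⁴·(1.72×10⁹/1.60×10¹¹)² = 6965 W/m².
For an isothermal sphere T⁴ = (1−a)S/(4σ) = 1.843×10¹⁰ K⁴.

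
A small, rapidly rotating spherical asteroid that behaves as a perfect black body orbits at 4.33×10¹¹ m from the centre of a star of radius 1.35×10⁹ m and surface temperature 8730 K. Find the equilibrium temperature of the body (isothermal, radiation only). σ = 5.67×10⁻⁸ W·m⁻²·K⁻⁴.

T ≈ 345 K

The star's surface emits σT_*⁴; at distance d the flux is S = σT_*⁴(R_*/d)².
S = 5.67×10⁻⁸·(8730)⁴·(1.35×10⁹/4.33×10¹¹)² = 3201 W/m².
For an isothermal sphere T⁴ = (1−a)S/(4σ) = 1.412×10¹⁰ K⁴.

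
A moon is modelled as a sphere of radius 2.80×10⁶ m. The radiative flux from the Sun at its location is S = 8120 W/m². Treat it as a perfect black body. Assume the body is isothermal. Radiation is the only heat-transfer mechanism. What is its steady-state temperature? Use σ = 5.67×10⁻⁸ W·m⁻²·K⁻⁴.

At equilibrium, absorbed power = emitted power.
Absorbing cross-section = πr² = 2.463×10¹³ m²; emitting surface = 4πr² = 9.852×10¹³ m² (ratio 4).
S·A_cross = εσ·A_surf·T⁴  ⇒  T⁴ = S/(4σ).
T⁴ = 1.00·8120/(4·5.67×10⁻⁸) = 3.580×10¹⁰ K⁴.
T = (3.580×10¹⁰)^(1/4).

T ≈ 435 K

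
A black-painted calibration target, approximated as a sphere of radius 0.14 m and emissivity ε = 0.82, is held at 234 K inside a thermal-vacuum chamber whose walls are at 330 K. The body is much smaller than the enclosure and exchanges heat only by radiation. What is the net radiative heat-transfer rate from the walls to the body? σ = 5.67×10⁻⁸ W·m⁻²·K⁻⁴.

P_net ≈ 101 W

For a small grey body in a large enclosure: P_net = εσA(T_body⁴ − T_wall⁴).
A = 4πr² = 0.2463 m²; T_body⁴ − T_wall⁴ = 2.998×10⁹ − 1.186×10¹⁰ = -8.861×10⁹ K⁴.
|P_net| = 0.82·5.67×10⁻⁸·0.2463·8.861×10⁹.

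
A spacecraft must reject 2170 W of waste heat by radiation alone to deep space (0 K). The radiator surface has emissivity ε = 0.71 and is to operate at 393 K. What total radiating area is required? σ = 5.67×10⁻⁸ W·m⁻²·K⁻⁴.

A ≈ 2.26 m²

P = εσA T⁴ ⇒ A = P/(εσT⁴).
T⁴ = 2.385×10¹⁰ K⁴.
A = 2170/(0.71 × 5.67×10⁻⁸ × 2.385×10¹⁰).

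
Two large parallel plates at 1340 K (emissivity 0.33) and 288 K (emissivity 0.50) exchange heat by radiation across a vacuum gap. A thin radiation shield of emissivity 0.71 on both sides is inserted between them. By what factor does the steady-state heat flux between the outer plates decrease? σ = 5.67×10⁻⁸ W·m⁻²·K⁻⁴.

Without shield: q₀ = σΔ(T⁴)/(1/ε₁+1/ε₂−1) with denominator 4.030.
With shield the two gaps are in series; the resistances add: (1/ε₁+1/ε_s−1)+(1/ε_s+1/ε₂−1) = 3.439+2.408 = 5.847.
Heat-flux ratio q₀/q = 5.847/4.030.

factor ≈ 1.45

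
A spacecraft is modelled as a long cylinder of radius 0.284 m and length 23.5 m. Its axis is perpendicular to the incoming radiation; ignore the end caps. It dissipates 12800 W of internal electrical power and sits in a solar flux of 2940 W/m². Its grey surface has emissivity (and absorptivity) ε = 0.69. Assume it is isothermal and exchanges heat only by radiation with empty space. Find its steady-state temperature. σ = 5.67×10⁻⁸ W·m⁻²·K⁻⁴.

T ≈ 395 K

At steady state, absorbed solar power + internal power = radiated power.
Absorbed: α·S·A_cross = 0.69·2940·13.35 = 27080 W (cross-section 2rL).
Total input = 27080 + 12800 = 39880 W.
Radiated: εσ·A_surf·T⁴ with A_surf = 2πrL = 41.93 m².
T⁴ = 39880/(0.69·5.67×10⁻⁸·41.93) = 2.431×10¹⁰ K⁴.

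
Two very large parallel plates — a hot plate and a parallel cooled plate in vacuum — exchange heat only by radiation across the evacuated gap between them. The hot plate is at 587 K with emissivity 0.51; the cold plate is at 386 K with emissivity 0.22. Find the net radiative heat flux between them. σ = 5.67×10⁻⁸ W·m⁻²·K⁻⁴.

For two infinite grey parallel plates, q = σ(T₁⁴ − T₂⁴)/(1/ε₁ + 1/ε₂ − 1).
T₁⁴ − T₂⁴ = 1.187×10¹¹ − 2.220×10¹⁰ = 9.653×10¹⁰ K⁴.
1/ε₁ + 1/ε₂ − 1 = 1.961 + 4.545 − 1 = 5.506.
q = 5.67×10⁻⁸ × 9.653×10¹⁰ / 5.506.

q ≈ 994 W/m²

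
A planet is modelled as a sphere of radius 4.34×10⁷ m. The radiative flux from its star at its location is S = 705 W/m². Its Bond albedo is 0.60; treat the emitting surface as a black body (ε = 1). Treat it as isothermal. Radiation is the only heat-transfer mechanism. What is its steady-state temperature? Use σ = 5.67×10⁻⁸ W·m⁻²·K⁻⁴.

At equilibrium, absorbed power = emitted power.
Absorbing cross-section = πr² = 5.917×10¹⁵ m²; emitting surface = 4πr² = 2.367×10¹⁶ m² (ratio 4).
(1−a)S·A_cross = εσ·A_surf·T⁴  ⇒  T⁴ = (1−a)S/(4σ).
T⁴ = 0.400·705/(4·5.67×10⁻⁸) = 1.243×10⁹ K⁴.
T = (1.243×10⁹)^(1/4).

T ≈ 188 K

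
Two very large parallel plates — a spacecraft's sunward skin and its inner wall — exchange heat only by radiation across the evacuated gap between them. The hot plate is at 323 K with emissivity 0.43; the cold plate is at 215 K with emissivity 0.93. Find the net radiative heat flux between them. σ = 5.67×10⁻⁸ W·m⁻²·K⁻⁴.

q ≈ 207 W/m²

For two infinite grey parallel plates, q = σ(T₁⁴ − T₂⁴)/(1/ε₁ + 1/ε₂ − 1).
T₁⁴ − T₂⁴ = 1.088×10¹⁰ − 2.137×10⁹ = 8.748×10⁹ K⁴.
1/ε₁ + 1/ε₂ − 1 = 2.326 + 1.075 − 1 = 2.401.
q = 5.67×10⁻⁸ × 8.748×10⁹ / 2.401.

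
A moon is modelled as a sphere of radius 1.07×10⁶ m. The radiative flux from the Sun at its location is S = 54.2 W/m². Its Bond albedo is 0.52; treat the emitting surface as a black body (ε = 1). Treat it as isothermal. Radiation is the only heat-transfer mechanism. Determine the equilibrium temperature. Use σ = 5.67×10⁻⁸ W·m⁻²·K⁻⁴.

At equilibrium, absorbed power = emitted power.
Absorbing cross-section = πr² = 3.597×10¹² m²; emitting surface = 4πr² = 1.439×10¹³ m² (ratio 4).
(1−a)S·A_cross = εσ·A_surf·T⁴  ⇒  T⁴ = (1−a)S/(4σ).
T⁴ = 0.480·54.2/(4·5.67×10⁻⁸) = 1.147×10⁸ K⁴.
T = (1.147×10⁸)^(1/4).

T ≈ 103 K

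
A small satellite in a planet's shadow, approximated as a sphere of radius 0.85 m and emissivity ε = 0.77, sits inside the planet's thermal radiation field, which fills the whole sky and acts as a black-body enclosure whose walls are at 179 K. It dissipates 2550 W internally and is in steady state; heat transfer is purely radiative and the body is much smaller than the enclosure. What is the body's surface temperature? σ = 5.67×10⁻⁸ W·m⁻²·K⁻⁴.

For a small grey body in a large enclosure, net radiated power = εσA(T⁴ − T_w⁴).
Steady state: P = εσA(T⁴ − T_w⁴) with A = 4πr² = 9.079 m².
T⁴ = P/(εσA) + T_w⁴ = 2550/(0.77·5.67×10⁻⁸·9.079) + (179)⁴
    = 6.433×10⁹ + 1.027×10⁹ = 7.460×10⁹ K⁴.

T ≈ 294 K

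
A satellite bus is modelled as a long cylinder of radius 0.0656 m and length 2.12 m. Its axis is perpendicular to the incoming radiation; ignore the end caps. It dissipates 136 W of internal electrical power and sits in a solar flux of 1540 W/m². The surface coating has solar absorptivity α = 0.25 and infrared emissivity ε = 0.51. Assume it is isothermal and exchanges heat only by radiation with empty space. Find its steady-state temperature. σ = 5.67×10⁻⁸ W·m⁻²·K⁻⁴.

At steady state, absorbed solar power + internal power = radiated power.
Absorbed: α·S·A_cross = 0.25·1540·0.2781 = 107.1 W (cross-section 2rL).
Total input = 107.1 + 136 = 243.1 W.
Radiated: εσ·A_surf·T⁴ with A_surf = 2πrL = 0.8738 m².
T⁴ = 243.1/(0.51·5.67×10⁻⁸·0.8738) = 9.620×10⁹ K⁴.

T ≈ 313 K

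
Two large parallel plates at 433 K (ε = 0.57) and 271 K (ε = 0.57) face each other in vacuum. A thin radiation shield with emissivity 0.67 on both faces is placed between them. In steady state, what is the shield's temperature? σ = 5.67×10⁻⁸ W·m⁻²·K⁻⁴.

In steady state the net flux on the hot side equals that on the cold side.
σ(T₁⁴−T_s⁴)/D₁ = σ(T_s⁴−T₂⁴)/D₂, with D₁ = 1/ε₁+1/ε_s−1 = 2.247, D₂ = 1/ε_s+1/ε₂−1 = 2.247.
Solve for T_s⁴: T_s⁴ = (D₂·T₁⁴ + D₁·T₂⁴)/(D₁+D₂) = 2.027×10¹⁰ K⁴.

T_s ≈ 377 K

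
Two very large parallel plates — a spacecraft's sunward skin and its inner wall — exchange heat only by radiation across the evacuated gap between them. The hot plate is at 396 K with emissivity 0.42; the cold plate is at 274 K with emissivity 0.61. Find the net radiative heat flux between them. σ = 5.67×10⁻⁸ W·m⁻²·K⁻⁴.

q ≈ 356 W/m²

For two infinite grey parallel plates, q = σ(T₁⁴ − T₂⁴)/(1/ε₁ + 1/ε₂ − 1).
T₁⁴ − T₂⁴ = 2.459×10¹⁰ − 5.636×10⁹ = 1.895×10¹⁰ K⁴.
1/ε₁ + 1/ε₂ − 1 = 2.381 + 1.639 − 1 = 3.020.
q = 5.67×10⁻⁸ × 1.895×10¹⁰ / 3.020.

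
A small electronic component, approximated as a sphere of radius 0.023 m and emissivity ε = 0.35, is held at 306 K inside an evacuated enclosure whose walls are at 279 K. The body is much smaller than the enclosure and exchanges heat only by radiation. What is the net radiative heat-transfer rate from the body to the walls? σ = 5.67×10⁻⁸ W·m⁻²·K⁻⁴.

P_net ≈ 0.357 W

For a small grey body in a large enclosure: P_net = εσA(T_body⁴ − T_wall⁴).
A = 4πr² = 0.006648 m²; T_body⁴ − T_wall⁴ = 8.768×10⁹ − 6.059×10⁹ = 2.708×10⁹ K⁴.
|P_net| = 0.35·5.67×10⁻⁸·0.006648·2.708×10⁹.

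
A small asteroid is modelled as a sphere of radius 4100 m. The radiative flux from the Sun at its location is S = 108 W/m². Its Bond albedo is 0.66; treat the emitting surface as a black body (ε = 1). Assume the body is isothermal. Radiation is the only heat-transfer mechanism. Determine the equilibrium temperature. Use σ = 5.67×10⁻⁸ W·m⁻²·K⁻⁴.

T ≈ 113 K

At equilibrium, absorbed power = emitted power.
Absorbing cross-section = πr² = 5.281×10⁷ m²; emitting surface = 4πr² = 2.112×10⁸ m² (ratio 4).
(1−a)S·A_cross = εσ·A_surf·T⁴  ⇒  T⁴ = (1−a)S/(4σ).
T⁴ = 0.340·108/(4·5.67×10⁻⁸) = 1.619×10⁸ K⁴.
T = (1.619×10⁸)^(1/4).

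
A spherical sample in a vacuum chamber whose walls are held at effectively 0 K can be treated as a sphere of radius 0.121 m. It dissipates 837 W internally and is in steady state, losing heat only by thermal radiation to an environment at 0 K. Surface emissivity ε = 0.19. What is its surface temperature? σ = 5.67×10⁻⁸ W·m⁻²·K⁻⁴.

T ≈ 806 K

Steady state: internal power = radiated power, P = εσA T⁴.
Radiating area A = 4πr² = 0.1840 m².
T⁴ = P/(εσA) = 837/(0.19·5.67×10⁻⁸·0.1840) = 4.223×10¹¹ K⁴.
T = (4.223×10¹¹)^(1/4).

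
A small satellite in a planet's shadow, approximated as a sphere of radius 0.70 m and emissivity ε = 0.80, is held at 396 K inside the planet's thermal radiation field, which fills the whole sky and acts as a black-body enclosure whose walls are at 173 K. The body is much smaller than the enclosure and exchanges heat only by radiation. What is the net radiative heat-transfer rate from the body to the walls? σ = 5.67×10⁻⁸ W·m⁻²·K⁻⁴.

P_net ≈ 6620 W

For a small grey body in a large enclosure: P_net = εσA(T_body⁴ − T_wall⁴).
A = 4πr² = 6.158 m²; T_body⁴ − T_wall⁴ = 2.459×10¹⁰ − 8.957×10⁸ = 2.370×10¹⁰ K⁴.
|P_net| = 0.80·5.67×10⁻⁸·6.158·2.370×10¹⁰.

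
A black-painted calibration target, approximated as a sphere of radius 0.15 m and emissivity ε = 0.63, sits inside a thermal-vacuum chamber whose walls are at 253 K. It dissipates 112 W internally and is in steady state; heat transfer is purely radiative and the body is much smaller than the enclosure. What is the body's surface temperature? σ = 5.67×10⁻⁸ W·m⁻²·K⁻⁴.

T ≈ 351 K

For a small grey body in a large enclosure, net radiated power = εσA(T⁴ − T_w⁴).
Steady state: P = εσA(T⁴ − T_w⁴) with A = 4πr² = 0.2827 m².
T⁴ = P/(εσA) + T_w⁴ = 112/(0.63·5.67×10⁻⁸·0.2827) + (253)⁴
    = 1.109×10¹⁰ + 4.097×10⁹ = 1.519×10¹⁰ K⁴.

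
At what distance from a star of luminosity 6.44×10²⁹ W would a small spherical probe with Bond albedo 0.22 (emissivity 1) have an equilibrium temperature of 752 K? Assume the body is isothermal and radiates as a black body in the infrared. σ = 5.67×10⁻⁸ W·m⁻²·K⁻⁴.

d ≈ 7.42×10¹¹ m

For an isothermal black-emitting sphere, (1−a)S·πr² = σ·4πr²·T⁴ ⇒ S = 4σT⁴/(1−a).
S = 4·5.67×10⁻⁸·(752)⁴/0.780 = 92990 W/m².
Flux falls as S = L/(4πd²), so d = √(L/(4πS)) = √(6.44×10²⁹/(4π·92990)).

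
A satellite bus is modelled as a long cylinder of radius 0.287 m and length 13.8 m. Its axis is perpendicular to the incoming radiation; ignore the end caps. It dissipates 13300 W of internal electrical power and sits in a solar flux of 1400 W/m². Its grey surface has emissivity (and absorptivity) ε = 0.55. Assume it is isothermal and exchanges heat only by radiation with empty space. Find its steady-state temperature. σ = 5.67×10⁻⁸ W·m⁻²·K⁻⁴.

At steady state, absorbed solar power + internal power = radiated power.
Absorbed: α·S·A_cross = 0.55·1400·7.921 = 6099 W (cross-section 2rL).
Total input = 6099 + 13300 = 19400 W.
Radiated: εσ·A_surf·T⁴ with A_surf = 2πrL = 24.89 m².
T⁴ = 19400/(0.55·5.67×10⁻⁸·24.89) = 2.500×10¹⁰ K⁴.

T ≈ 398 K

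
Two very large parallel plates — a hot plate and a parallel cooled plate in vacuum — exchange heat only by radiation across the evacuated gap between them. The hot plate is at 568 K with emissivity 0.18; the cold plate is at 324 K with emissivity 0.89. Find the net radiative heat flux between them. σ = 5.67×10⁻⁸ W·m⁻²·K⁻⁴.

q ≈ 929 W/m²

For two infinite grey parallel plates, q = σ(T₁⁴ − T₂⁴)/(1/ε₁ + 1/ε₂ − 1).
T₁⁴ − T₂⁴ = 1.041×10¹¹ − 1.102×10¹⁰ = 9.307×10¹⁰ K⁴.
1/ε₁ + 1/ε₂ − 1 = 5.556 + 1.124 − 1 = 5.679.
q = 5.67×10⁻⁸ × 9.307×10¹⁰ / 5.679.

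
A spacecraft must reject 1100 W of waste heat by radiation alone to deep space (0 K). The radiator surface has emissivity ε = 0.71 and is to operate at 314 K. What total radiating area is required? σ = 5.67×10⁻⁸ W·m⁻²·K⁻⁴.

P = εσA T⁴ ⇒ A = P/(εσT⁴).
T⁴ = 9.721×10⁹ K⁴.
A = 1100/(0.71 × 5.67×10⁻⁸ × 9.721×10⁹).

A ≈ 2.81 m²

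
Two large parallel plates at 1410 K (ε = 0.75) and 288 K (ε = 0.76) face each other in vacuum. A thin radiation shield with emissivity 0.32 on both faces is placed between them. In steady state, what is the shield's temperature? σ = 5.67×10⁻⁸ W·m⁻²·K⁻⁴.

In steady state the net flux on the hot side equals that on the cold side.
σ(T₁⁴−T_s⁴)/D₁ = σ(T_s⁴−T₂⁴)/D₂, with D₁ = 1/ε₁+1/ε_s−1 = 3.458, D₂ = 1/ε_s+1/ε₂−1 = 3.441.
Solve for T_s⁴: T_s⁴ = (D₂·T₁⁴ + D₁·T₂⁴)/(D₁+D₂) = 1.975×10¹² K⁴.

T_s ≈ 1190 K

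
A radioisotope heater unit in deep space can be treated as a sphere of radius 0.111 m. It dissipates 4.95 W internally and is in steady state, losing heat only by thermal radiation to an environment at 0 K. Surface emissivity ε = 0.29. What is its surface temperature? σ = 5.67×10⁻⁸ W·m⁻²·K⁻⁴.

Steady state: internal power = radiated power, P = εσA T⁴.
Radiating area A = 4πr² = 0.1548 m².
T⁴ = P/(εσA) = 4.95/(0.29·5.67×10⁻⁸·0.1548) = 1.944×10⁹ K⁴.
T = (1.944×10⁹)^(1/4).

T ≈ 210 K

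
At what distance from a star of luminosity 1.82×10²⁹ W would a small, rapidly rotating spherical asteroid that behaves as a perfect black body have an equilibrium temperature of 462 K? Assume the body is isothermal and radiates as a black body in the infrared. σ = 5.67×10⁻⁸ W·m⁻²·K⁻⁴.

d ≈ 1.18×10¹² m

For an isothermal black-emitting sphere, (1−a)S·πr² = σ·4πr²·T⁴ ⇒ S = 4σT⁴/(1−a).
S = 4·5.67×10⁻⁸·(462)⁴/1.00 = 10330 W/m².
Flux falls as S = L/(4πd²), so d = √(L/(4πS)) = √(1.82×10²⁹/(4π·10330)).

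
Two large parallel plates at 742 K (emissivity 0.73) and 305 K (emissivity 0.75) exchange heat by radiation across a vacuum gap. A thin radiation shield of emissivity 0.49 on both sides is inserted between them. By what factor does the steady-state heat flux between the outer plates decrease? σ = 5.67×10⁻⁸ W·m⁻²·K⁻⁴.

Without shield: q₀ = σΔ(T⁴)/(1/ε₁+1/ε₂−1) with denominator 1.703.
With shield the two gaps are in series; the resistances add: (1/ε₁+1/ε_s−1)+(1/ε_s+1/ε₂−1) = 2.411+2.374 = 4.785.
Heat-flux ratio q₀/q = 4.785/1.703.

factor ≈ 2.81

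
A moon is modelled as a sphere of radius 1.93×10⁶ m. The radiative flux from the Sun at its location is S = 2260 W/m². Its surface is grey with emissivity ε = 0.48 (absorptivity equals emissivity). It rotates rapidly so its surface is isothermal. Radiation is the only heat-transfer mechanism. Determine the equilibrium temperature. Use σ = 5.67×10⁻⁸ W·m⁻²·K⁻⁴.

T ≈ 316 K

At equilibrium, absorbed power = emitted power.
Absorbing cross-section = πr² = 1.170×10¹³ m²; emitting surface = 4πr² = 4.681×10¹³ m² (ratio 4).
εS·A_cross = εσ·A_surf·T⁴  ⇒  T⁴ = S/(4σ)   (ε cancels).
T⁴ = 2260/(4·5.67×10⁻⁸) = 9.965×10⁹ K⁴.
T = (9.965×10⁹)^(1/4).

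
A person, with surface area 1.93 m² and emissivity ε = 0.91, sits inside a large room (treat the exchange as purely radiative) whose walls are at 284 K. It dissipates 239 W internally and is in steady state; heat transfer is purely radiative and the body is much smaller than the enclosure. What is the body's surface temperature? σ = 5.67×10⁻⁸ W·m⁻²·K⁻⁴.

T ≈ 307 K

For a small grey body in a large enclosure, net radiated power = εσA(T⁴ − T_w⁴).
Steady state: P = εσA(T⁴ − T_w⁴) with A = 1.93 m².
T⁴ = P/(εσA) + T_w⁴ = 239/(0.91·5.67×10⁻⁸·1.930) + (284)⁴
    = 2.400×10⁹ + 6.505×10⁹ = 8.905×10⁹ K⁴.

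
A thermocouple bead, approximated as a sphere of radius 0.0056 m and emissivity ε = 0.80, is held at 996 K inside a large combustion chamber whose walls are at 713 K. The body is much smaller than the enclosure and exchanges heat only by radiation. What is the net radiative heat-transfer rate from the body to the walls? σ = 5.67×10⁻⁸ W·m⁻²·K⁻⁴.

P_net ≈ 13.0 W

For a small grey body in a large enclosure: P_net = εσA(T_body⁴ − T_wall⁴).
A = 4πr² = 3.941×10⁻⁴ m²; T_body⁴ − T_wall⁴ = 9.841×10¹¹ − 2.584×10¹¹ = 7.257×10¹¹ K⁴.
|P_net| = 0.80·5.67×10⁻⁸·3.941×10⁻⁴·7.257×10¹¹.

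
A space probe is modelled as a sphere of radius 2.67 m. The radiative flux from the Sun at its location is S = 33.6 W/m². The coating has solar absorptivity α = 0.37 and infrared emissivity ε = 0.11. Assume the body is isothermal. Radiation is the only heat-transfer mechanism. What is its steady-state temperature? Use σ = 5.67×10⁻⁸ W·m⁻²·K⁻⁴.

T ≈ 149 K

At equilibrium, absorbed power = emitted power.
Absorbing cross-section = πr² = 22.40 m²; emitting surface = 4πr² = 89.58 m² (ratio 4).
αS·A_cross = εσ·A_surf·T⁴  ⇒  T⁴ = αS/(ε·4σ).
T⁴ = 0.370·33.6/(0.11·4·5.67×10⁻⁸) = 4.983×10⁸ K⁴.
T = (4.983×10⁸)^(1/4).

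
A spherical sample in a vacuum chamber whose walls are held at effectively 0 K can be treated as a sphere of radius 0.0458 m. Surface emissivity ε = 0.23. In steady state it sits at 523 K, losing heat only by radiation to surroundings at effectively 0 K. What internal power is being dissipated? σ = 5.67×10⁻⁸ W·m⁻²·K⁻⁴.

P ≈ 25.7 W

Steady state: P = εσA T⁴.
A = 4πr² = 0.02636 m²; T⁴ = (523)⁴ = 7.482×10¹⁰ K⁴.
P = 0.23 × 5.67×10⁻⁸ × 0.02636 × 7.482×10¹⁰.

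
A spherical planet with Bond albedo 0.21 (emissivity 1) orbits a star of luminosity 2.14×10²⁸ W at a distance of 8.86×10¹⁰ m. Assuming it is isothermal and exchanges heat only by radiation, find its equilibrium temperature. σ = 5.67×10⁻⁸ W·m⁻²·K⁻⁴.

T ≈ 932 K

First find the stellar flux at distance d: S = L/(4πd²) = 2.14×10²⁸/(4π·(8.86×10¹⁰)²) = 2.169×10⁵ W/m².
For an isothermal sphere, absorbed (1−a)S·πr² = emitted σ·4πr²·T⁴, so T⁴ = (1−a)S/(4σ).
T⁴ = 0.790·2.169×10⁵/(4·5.67×10⁻⁸) = 7.556×10¹¹ K⁴.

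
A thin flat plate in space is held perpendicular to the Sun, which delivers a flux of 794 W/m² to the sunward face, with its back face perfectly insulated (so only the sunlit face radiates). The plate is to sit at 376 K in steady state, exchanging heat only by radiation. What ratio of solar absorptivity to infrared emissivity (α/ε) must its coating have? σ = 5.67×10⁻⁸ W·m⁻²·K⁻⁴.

α/ε ≈ 1.43

Balance: αS·A = εσ·1A·T⁴ ⇒ α/ε = σT⁴/S.
α/ε = 5.67×10⁻⁸·(376)⁴/794 = 5.67×10⁻⁸·1.999×10¹⁰/794.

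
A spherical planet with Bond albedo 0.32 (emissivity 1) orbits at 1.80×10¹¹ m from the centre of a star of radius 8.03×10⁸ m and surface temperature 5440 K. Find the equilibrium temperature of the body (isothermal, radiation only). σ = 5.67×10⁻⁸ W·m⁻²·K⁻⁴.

T ≈ 233 K

The star's surface emits σT_*⁴; at distance d the flux is S = σT_*⁴(R_*/d)².
S = 5.67×10⁻⁸·(5440)⁴·(8.03×10⁸/1.80×10¹¹)² = 988.2 W/m².
For an isothermal sphere T⁴ = (1−a)S/(4σ) = 2.963×10⁹ K⁴.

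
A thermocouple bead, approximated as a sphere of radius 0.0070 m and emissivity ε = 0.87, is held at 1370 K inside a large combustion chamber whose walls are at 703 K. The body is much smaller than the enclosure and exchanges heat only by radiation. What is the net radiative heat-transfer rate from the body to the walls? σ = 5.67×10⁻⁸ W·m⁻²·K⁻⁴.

P_net ≈ 99.6 W

For a small grey body in a large enclosure: P_net = εσA(T_body⁴ − T_wall⁴).
A = 4πr² = 6.158×10⁻⁴ m²; T_body⁴ − T_wall⁴ = 3.523×10¹² − 2.442×10¹¹ = 3.279×10¹² K⁴.
|P_net| = 0.87·5.67×10⁻⁸·6.158×10⁻⁴·3.279×10¹².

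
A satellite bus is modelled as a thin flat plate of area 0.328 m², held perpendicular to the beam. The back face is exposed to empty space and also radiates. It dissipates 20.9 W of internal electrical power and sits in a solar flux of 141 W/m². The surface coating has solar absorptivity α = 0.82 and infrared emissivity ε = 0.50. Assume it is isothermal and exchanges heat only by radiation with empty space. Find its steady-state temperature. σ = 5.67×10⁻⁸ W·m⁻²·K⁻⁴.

T ≈ 237 K

At steady state, absorbed solar power + internal power = radiated power.
Absorbed: α·S·A_cross = 0.82·141·0.3280 = 37.92 W (cross-section A).
Total input = 37.92 + 20.9 = 58.82 W.
Radiated: εσ·A_surf·T⁴ with A_surf = 2A = 0.6560 m².
T⁴ = 58.82/(0.50·5.67×10⁻⁸·0.6560) = 3.163×10⁹ K⁴.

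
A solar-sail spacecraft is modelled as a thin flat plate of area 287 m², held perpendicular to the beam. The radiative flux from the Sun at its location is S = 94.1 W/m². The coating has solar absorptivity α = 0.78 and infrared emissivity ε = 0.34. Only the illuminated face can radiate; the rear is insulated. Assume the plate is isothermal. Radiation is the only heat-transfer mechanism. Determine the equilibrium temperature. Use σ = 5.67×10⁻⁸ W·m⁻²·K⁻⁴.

At equilibrium, absorbed power = emitted power.
Absorbing cross-section = A = 287.0 m²; emitting surface = A = 287.0 m² (ratio 1).
αS·A_cross = εσ·A_surf·T⁴  ⇒  T⁴ = αS/(ε·1σ).
T⁴ = 0.780·94.1/(0.34·1·5.67×10⁻⁸) = 3.807×10⁹ K⁴.
T = (3.807×10⁹)^(1/4).

T ≈ 248 K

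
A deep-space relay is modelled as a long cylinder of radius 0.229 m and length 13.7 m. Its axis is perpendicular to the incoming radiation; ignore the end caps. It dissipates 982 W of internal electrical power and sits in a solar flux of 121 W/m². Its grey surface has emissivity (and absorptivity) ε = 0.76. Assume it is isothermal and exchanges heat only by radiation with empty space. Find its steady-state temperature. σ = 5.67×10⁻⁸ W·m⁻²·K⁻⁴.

T ≈ 207 K

At steady state, absorbed solar power + internal power = radiated power.
Absorbed: α·S·A_cross = 0.76·121·6.275 = 577.0 W (cross-section 2rL).
Total input = 577.0 + 982 = 1559 W.
Radiated: εσ·A_surf·T⁴ with A_surf = 2πrL = 19.71 m².
T⁴ = 1559/(0.76·5.67×10⁻⁸·19.71) = 1.835×10⁹ K⁴.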